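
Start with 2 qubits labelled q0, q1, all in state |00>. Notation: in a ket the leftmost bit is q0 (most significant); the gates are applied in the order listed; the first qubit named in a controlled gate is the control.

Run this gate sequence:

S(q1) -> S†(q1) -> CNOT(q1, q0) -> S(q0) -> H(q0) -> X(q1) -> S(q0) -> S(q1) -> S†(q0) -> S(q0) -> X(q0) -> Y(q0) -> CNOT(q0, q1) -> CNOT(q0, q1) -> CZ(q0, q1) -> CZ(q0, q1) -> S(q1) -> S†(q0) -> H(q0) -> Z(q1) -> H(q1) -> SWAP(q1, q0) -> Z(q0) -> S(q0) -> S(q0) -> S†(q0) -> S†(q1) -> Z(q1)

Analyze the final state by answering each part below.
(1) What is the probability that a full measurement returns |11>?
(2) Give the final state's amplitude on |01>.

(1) Outcome |11> occurs with probability 1/2. Key observation: steps 1-2 multiply out to the identity, so the circuit reduces to the remaining gates.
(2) The final state's coefficient on |01> equals sqrt(2)/2.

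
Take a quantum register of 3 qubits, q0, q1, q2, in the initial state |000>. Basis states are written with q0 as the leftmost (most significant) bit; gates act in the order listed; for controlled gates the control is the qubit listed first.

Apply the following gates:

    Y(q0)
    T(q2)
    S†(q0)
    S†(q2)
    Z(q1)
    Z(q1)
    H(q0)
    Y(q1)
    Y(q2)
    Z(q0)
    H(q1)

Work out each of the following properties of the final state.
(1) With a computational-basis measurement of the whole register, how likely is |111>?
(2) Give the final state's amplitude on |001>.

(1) Outcome |111> occurs with probability 1/4.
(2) The amplitude on |001> is -1/2.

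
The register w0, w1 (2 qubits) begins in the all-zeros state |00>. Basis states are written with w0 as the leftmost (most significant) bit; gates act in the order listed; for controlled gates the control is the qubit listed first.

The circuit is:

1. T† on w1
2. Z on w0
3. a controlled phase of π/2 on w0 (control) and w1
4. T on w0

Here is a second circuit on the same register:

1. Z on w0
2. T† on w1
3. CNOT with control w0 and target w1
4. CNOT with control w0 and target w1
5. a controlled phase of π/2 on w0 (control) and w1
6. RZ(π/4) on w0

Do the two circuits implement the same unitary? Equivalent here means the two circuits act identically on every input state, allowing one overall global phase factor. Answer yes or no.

Yes: on every input state the two circuits agree up to one overall phase factor.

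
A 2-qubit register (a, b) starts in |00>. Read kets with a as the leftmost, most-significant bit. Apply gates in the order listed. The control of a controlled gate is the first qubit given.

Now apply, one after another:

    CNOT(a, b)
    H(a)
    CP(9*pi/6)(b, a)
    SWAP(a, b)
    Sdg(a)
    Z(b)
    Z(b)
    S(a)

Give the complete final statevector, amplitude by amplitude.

The final amplitudes are sqrt(2)/2 on |00>, sqrt(2)/2 on |01>, 0 on |10>, 0 on |11>. Key observation: the block from step 5 through step 8 cancels to the identity and can be dropped.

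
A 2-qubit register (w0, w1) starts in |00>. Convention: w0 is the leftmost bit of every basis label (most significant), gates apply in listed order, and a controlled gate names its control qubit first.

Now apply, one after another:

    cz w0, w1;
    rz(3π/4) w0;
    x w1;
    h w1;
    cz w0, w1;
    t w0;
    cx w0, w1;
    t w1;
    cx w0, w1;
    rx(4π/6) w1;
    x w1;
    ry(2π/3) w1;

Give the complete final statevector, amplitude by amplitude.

The resulting statevector has amplitude (sqrt(6)*(1 + I) + sqrt(2)*(1 + 3*I)*exp(I*pi/4))*exp(5*I*pi/8)/8 on |00>, (-sqrt(6)*(-1 + I)*exp(I*pi/4) - sqrt(2)*(1 - 3*I))*exp(5*I*pi/8)/8 on |01>, 0 on |10>, 0 on |11>.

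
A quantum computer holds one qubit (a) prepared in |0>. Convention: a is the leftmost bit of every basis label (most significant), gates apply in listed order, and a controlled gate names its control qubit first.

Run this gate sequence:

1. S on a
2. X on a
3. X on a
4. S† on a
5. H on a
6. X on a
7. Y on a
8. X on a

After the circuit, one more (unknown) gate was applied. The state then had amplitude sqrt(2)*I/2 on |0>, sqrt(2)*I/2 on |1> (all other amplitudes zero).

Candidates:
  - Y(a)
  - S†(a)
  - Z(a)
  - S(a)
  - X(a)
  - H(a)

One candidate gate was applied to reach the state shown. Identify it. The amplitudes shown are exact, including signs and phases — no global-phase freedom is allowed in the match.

The unique candidate consistent with the amplitudes is Z(a). Key observation: the block from step 1 through step 4 cancels to the identity and can be dropped.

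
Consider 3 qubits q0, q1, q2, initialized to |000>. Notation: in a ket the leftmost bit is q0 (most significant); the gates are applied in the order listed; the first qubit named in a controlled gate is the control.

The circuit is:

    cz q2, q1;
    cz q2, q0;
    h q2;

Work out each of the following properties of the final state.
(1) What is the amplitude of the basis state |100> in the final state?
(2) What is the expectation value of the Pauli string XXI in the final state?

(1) |100> carries amplitude 0 in the final state.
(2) The observable XXI averages to 0.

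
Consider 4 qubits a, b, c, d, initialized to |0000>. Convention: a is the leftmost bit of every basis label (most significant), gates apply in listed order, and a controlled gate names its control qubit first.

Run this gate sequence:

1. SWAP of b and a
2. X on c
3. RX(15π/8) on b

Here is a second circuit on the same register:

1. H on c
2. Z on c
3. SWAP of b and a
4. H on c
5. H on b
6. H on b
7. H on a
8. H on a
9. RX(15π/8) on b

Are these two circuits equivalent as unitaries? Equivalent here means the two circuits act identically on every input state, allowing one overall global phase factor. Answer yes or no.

Yes: on every input state the two circuits agree up to one overall phase factor.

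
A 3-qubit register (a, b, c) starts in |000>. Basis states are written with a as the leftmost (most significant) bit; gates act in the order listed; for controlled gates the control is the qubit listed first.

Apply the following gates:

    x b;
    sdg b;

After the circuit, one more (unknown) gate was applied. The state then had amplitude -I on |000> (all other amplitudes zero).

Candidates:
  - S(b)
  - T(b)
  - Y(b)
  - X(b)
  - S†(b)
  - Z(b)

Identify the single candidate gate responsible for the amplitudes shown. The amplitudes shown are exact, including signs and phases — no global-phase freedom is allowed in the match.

The applied gate was X(b).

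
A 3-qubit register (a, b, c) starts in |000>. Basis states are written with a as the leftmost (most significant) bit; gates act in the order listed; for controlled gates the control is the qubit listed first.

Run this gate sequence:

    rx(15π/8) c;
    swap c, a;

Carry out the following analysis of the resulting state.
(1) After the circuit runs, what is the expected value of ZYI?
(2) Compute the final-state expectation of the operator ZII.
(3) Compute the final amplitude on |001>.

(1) The observable ZYI averages to 0.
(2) The observable ZII averages to sqrt(sqrt(2) + 2)/2.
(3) The final state's coefficient on |001> equals 0.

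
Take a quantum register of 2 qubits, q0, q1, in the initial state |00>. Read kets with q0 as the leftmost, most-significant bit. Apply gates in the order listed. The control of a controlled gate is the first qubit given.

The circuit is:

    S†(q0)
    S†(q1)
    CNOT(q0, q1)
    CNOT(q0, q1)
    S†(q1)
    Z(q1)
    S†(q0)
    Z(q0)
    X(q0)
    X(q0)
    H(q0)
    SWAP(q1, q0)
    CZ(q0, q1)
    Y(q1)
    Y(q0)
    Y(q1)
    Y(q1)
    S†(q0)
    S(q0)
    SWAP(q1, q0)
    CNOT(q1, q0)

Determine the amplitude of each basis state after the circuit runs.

The final amplitudes are 0 on |00>, -sqrt(2)/2 on |01>, 0 on |10>, sqrt(2)/2 on |11>.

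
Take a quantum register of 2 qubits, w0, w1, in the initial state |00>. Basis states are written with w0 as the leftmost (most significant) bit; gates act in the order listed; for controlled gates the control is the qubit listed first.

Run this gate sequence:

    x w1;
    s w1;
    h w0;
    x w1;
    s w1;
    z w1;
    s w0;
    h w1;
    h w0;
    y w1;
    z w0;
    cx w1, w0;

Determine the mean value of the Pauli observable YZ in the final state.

The expectation value of YZ is 1.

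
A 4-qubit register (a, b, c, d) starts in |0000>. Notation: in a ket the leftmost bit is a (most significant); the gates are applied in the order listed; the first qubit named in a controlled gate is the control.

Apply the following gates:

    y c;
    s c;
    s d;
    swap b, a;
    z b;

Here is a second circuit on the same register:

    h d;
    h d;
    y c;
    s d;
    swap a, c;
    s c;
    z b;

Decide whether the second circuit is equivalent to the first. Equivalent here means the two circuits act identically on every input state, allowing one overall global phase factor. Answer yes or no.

No: there is an input state on which the two circuits produce genuinely different outputs (not merely differing by a phase).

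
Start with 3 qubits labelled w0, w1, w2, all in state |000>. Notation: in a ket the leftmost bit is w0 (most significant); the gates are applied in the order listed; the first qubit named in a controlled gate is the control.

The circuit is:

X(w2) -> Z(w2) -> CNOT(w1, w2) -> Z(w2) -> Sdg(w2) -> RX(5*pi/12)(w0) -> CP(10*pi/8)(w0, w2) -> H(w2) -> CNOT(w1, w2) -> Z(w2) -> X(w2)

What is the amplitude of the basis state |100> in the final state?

The final state's coefficient on |100> equals (-sqrt(4 - 2*sqrt(2))/8 + sqrt(6*sqrt(2) + 12)/8)*exp(I*pi/4).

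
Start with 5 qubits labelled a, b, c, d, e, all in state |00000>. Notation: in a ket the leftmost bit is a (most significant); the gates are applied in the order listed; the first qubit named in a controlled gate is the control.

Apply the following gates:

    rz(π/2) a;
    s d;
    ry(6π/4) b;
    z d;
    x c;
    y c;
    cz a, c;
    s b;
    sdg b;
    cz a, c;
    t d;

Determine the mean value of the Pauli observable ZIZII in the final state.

The expectation value of ZIZII is 1.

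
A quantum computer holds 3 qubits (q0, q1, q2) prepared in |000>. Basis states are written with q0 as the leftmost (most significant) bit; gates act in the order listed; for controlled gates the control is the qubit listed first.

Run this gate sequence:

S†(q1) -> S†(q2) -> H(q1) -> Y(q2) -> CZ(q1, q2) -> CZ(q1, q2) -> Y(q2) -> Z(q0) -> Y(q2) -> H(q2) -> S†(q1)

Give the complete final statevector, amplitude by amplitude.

After the circuit, the state carries amplitude I/2 on |000>, -I/2 on |001>, 1/2 on |010>, -1/2 on |011>, 0 on |100>, 0 on |101>, 0 on |110>, 0 on |111>. Key observation: gates 4-7 undo each other exactly, leaving only the rest of the circuit to track.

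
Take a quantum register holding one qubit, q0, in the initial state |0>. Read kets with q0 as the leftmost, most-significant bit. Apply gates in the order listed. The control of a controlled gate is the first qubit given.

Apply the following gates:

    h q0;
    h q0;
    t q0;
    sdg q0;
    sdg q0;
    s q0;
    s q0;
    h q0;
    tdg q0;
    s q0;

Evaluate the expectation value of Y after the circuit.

The observable Y averages to sqrt(2)/2. Key observation: steps 4-7 multiply out to the identity, so the circuit reduces to the remaining gates.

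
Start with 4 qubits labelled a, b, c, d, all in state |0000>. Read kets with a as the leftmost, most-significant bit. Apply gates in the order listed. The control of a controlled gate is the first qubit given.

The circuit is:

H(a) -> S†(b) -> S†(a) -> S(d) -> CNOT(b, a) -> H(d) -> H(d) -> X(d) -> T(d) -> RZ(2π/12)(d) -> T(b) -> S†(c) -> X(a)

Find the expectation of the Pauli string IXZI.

The observable IXZI averages to 0. Key observation: gates 6-7 undo each other exactly, leaving only the rest of the circuit to track.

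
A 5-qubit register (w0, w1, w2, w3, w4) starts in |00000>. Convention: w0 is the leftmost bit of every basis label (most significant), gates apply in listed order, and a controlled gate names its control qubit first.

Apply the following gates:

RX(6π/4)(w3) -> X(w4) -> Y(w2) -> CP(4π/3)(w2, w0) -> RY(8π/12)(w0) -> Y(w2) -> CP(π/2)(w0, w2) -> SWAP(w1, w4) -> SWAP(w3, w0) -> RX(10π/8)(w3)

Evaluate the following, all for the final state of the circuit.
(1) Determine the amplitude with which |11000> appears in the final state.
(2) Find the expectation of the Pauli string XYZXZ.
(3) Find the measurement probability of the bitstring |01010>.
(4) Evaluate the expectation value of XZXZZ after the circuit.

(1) The amplitude on |11000> is -sqrt(6*sqrt(2) + 12)/8 + I*sqrt(4 - 2*sqrt(2))/8.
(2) The observable XYZXZ averages to 0.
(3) A full measurement returns |01010> with probability 1/4 - sqrt(2)/16.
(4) The observable XZXZZ averages to 0.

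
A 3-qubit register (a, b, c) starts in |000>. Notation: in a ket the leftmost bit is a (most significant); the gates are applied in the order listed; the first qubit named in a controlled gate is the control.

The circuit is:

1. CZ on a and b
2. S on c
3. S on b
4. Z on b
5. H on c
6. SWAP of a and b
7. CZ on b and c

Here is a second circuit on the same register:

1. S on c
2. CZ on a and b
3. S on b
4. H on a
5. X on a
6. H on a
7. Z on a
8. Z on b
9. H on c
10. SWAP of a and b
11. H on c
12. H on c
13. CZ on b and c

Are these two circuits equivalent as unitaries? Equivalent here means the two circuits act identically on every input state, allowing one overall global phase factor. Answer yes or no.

Yes, they are equivalent — the unitaries differ by at most a global phase.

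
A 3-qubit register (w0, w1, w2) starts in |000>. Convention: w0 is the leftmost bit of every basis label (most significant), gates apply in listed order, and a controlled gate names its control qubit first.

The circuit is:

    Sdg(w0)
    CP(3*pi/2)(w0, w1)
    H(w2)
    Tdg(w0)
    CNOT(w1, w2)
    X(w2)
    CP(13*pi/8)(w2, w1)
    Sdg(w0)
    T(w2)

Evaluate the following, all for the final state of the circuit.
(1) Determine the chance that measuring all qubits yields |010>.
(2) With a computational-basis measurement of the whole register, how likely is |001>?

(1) A full measurement returns |010> with probability 0.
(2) The probability of measuring |001> is 1/2.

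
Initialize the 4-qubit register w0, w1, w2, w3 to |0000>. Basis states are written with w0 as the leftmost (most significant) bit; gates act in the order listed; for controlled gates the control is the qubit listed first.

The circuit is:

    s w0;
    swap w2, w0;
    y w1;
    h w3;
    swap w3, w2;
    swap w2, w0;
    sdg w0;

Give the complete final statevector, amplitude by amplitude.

The resulting statevector has amplitude sqrt(2)*I/2 on |0100>, sqrt(2)/2 on |1100>, and 0 on every other basis state.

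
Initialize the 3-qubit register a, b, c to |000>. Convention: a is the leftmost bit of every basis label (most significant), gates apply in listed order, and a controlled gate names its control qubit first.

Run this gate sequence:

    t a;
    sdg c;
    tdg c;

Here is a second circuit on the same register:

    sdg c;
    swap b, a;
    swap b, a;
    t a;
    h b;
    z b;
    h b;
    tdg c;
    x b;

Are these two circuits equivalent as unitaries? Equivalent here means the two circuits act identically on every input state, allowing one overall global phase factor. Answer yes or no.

Yes, they are equivalent — the unitaries differ by at most a global phase.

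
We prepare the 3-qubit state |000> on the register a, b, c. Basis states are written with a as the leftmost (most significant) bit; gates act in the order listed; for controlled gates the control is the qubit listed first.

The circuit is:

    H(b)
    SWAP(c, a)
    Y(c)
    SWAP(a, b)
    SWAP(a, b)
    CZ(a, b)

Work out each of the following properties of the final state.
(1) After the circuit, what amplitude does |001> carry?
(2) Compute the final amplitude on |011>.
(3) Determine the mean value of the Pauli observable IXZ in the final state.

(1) The final state's coefficient on |001> equals sqrt(2)*I/2. Key observation: gates 4-5 undo each other exactly, leaving only the rest of the circuit to track.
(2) The final state's coefficient on |011> equals sqrt(2)*I/2.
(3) The observable IXZ averages to -1.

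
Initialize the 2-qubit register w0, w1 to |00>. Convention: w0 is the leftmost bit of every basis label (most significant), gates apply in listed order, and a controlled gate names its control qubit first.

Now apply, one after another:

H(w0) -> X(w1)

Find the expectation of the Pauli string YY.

In the final state, YY has expectation 0.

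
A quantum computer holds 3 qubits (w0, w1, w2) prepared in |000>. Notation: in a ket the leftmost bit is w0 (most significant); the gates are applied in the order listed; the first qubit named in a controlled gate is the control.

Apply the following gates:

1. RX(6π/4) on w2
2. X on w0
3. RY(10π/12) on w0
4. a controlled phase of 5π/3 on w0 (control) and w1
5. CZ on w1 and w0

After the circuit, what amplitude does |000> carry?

|000> carries amplitude 1/4 + sqrt(3)/4 in the final state.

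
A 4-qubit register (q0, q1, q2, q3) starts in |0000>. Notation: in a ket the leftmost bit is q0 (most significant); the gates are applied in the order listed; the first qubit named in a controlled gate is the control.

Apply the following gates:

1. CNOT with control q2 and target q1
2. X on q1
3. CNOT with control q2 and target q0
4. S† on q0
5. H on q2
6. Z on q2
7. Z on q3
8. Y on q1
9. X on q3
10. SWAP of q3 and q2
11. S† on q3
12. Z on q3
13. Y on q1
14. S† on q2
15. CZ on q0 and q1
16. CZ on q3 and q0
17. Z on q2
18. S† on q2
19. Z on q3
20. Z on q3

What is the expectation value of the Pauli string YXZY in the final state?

The expectation value of YXZY is 0.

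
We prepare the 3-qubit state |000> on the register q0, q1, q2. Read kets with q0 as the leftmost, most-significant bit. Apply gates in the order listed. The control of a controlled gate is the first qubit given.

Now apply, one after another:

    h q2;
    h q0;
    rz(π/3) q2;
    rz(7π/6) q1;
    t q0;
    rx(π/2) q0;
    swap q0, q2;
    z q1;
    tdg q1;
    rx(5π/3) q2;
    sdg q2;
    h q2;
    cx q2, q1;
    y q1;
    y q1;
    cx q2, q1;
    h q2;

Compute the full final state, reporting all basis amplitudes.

After the circuit, the state carries amplitude (sqrt(2) + sqrt(6) + (-sqrt(6) + sqrt(2))*exp(3*I*pi/4))*exp(I*pi/4)/8 on |000>, (-sqrt(6) + sqrt(2) - (sqrt(2) + sqrt(6))*exp(3*I*pi/4))*exp(I*pi/4)/8 on |001>, 0 on |010>, 0 on |011>, ((-sqrt(6) + sqrt(2))*exp(11*I*pi/12) + (sqrt(2) + sqrt(6))*exp(I*pi/6))*exp(5*I*pi/12)/8 on |100>, (-(sqrt(2) + sqrt(6))*exp(11*I*pi/12) - (-sqrt(2) + sqrt(6))*exp(I*pi/6))*exp(5*I*pi/12)/8 on |101>, 0 on |110>, 0 on |111>. Key observation: gates 12-17 undo each other exactly, leaving only the rest of the circuit to track.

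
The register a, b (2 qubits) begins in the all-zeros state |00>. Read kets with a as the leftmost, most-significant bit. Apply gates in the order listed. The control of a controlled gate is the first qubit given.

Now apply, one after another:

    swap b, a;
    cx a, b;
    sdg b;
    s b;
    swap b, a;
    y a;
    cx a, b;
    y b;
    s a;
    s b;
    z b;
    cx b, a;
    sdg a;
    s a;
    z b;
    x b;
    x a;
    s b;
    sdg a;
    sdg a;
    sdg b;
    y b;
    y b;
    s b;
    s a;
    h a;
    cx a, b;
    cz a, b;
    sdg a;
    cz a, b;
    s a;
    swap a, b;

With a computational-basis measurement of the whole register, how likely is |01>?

The probability of measuring |01> is 1/2. Key observation: gates 20-25 undo each other exactly, leaving only the rest of the circuit to track.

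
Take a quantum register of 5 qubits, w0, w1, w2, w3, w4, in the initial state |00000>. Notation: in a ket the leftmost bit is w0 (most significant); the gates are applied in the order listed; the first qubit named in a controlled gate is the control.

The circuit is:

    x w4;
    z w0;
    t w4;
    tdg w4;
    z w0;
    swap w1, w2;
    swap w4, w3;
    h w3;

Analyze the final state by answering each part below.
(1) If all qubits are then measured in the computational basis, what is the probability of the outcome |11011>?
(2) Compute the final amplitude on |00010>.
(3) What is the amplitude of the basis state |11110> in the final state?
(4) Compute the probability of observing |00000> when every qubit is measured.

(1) A full measurement returns |11011> with probability 0. Key observation: the block from step 2 through step 5 cancels to the identity and can be dropped.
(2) The amplitude on |00010> is -sqrt(2)/2.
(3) |11110> carries amplitude 0 in the final state.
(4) A full measurement returns |00000> with probability 1/2.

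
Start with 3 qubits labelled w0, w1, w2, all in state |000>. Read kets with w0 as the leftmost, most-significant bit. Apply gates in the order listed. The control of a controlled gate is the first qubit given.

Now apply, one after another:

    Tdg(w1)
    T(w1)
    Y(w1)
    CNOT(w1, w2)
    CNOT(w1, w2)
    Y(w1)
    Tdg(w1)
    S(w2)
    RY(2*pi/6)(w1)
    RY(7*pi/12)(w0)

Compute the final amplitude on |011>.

The amplitude on |011> is 0. Key observation: steps 2-7 multiply out to the identity, so the circuit reduces to the remaining gates.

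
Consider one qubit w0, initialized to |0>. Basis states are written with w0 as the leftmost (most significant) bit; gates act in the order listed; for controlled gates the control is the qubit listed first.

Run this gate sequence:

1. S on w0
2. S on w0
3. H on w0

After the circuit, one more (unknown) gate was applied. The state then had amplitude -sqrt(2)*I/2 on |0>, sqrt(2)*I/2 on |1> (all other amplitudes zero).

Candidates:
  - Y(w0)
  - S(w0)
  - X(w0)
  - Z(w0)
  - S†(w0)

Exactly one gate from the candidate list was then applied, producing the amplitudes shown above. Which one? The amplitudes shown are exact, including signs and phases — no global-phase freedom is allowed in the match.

It was Y(w0) that produced the state shown.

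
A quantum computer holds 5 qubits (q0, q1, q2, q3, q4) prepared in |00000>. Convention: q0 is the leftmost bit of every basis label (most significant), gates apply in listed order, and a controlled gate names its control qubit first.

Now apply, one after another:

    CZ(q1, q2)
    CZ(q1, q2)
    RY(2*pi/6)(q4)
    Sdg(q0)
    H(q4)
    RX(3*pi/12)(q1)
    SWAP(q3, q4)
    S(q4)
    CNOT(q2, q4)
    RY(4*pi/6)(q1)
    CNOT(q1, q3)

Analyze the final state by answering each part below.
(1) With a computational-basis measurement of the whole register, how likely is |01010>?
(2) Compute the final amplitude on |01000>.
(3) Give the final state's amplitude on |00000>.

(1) Outcome |01010> occurs with probability sqrt(6)/32 + sqrt(2)/16 + sqrt(3)/8 + 1/4. Key observation: gates 1-2 undo each other exactly, leaving only the rest of the circuit to track.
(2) The amplitude on |01000> is -sqrt(6*sqrt(2) + 12)/16 + 3*sqrt(2*sqrt(2) + 4)/16 - I*sqrt(12 - 6*sqrt(2))/16 + I*sqrt(4 - 2*sqrt(2))/16.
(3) The final state's coefficient on |00000> equals sqrt(2*sqrt(2) + 4)/16 + sqrt(6*sqrt(2) + 12)/16 + I*sqrt(12 - 6*sqrt(2))/16 + 3*I*sqrt(4 - 2*sqrt(2))/16.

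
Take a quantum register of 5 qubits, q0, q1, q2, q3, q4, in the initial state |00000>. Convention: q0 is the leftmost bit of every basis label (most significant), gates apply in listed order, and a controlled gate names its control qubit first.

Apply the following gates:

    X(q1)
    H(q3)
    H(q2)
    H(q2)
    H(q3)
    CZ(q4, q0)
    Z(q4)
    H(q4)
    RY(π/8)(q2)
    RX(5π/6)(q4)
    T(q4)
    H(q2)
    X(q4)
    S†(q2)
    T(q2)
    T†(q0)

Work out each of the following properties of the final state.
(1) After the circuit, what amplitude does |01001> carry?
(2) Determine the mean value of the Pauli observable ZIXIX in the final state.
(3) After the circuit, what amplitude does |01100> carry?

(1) |01001> carries amplitude (1 - I)*(sqrt(3) - I)*sin(5*pi/16)/4 in the final state. Key observation: gates 2-5 undo each other exactly, leaving only the rest of the circuit to track.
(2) In the final state, ZIXIX has expectation sqrt(sqrt(2) + 2)/4.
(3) |01100> carries amplitude (1 - I)*(sqrt(3) - I)*sin(3*pi/16)/4 in the final state.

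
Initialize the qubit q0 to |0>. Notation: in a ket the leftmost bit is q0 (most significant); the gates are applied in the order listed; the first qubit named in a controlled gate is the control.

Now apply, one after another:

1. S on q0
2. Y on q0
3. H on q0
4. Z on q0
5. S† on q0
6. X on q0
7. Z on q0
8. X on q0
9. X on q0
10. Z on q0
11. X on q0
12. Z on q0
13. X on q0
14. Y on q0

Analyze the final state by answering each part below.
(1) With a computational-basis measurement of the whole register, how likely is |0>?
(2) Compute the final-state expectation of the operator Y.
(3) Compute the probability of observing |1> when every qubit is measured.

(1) A full measurement returns |0> with probability 1/2.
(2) In the final state, Y has expectation -1.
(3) Outcome |1> occurs with probability 1/2.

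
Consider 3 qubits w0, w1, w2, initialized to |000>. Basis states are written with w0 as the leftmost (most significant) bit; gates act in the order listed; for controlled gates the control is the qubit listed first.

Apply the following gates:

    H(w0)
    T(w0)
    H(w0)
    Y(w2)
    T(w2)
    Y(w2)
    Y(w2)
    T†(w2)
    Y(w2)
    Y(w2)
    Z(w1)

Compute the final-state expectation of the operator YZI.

In the final state, YZI has expectation -sqrt(2)/2. Key observation: gates 4-9 undo each other exactly, leaving only the rest of the circuit to track.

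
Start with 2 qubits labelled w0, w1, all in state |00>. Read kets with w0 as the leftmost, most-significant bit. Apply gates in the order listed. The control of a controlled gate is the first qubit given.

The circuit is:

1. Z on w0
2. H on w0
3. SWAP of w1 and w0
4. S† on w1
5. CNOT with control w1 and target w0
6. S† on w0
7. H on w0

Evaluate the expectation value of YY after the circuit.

The expectation value of YY is -1.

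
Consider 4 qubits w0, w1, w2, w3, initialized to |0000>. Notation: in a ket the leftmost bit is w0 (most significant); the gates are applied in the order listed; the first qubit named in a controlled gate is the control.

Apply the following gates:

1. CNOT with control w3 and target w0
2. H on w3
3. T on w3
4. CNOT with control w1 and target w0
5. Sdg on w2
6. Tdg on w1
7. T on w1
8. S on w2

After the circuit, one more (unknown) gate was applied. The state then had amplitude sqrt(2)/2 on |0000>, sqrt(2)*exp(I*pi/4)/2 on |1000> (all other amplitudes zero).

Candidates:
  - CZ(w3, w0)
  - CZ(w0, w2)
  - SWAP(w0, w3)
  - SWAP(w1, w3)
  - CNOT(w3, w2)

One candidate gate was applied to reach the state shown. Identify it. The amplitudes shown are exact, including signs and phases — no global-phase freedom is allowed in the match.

The unique candidate consistent with the amplitudes is SWAP(w0, w3). Key observation: the block from step 5 through step 8 cancels to the identity and can be dropped.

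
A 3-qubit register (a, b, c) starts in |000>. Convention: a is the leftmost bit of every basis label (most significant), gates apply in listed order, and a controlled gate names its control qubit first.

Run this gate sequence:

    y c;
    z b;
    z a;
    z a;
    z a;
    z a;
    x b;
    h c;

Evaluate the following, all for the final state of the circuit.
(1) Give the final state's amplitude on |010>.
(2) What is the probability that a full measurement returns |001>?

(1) The final state's coefficient on |010> equals sqrt(2)*I/2. Key observation: steps 3-6 multiply out to the identity, so the circuit reduces to the remaining gates.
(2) The probability of measuring |001> is 0.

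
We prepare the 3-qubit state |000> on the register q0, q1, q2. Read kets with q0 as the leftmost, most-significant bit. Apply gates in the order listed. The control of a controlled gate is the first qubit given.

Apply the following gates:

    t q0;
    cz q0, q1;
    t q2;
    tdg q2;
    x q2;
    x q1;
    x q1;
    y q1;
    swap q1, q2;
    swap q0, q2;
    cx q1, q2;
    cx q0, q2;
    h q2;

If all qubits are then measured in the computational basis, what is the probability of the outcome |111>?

The probability of measuring |111> is 1/2.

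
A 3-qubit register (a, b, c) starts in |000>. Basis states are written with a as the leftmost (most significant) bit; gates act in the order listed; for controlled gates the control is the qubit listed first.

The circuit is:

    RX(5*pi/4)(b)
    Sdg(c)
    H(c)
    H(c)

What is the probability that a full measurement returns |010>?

The probability of measuring |010> is sqrt(2)/4 + 1/2. Key observation: gates 3-4 undo each other exactly, leaving only the rest of the circuit to track.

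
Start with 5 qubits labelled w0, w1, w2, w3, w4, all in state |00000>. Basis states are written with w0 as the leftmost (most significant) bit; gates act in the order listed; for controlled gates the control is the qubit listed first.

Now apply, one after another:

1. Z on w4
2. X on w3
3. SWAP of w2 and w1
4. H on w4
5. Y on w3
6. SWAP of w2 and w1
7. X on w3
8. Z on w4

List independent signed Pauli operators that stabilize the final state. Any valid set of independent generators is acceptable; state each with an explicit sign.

The final state is stabilized by the group generated by -IIIIX, +ZIIII, +IZIII, +IIZII, -IIIZI; other independent generating sets are equally valid.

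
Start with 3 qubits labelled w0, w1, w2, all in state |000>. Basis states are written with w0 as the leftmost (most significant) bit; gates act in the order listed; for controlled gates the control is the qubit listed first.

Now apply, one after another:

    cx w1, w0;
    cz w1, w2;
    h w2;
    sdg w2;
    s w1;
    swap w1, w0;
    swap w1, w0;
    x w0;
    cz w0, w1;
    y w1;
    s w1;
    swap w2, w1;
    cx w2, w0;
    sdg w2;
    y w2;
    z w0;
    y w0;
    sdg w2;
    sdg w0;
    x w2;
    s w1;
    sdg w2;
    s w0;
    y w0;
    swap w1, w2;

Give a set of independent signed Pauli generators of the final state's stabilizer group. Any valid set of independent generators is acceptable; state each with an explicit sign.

One valid set of independent stabilizer generators is +IIX, +ZII, -IZI (any independent generating set of the same group is equally correct).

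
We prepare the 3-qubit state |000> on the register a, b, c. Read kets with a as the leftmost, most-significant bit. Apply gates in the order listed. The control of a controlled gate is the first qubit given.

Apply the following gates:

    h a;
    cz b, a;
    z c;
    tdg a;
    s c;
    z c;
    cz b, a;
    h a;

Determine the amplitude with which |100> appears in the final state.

|100> carries amplitude 1/2 + exp(3*I*pi/4)/2 in the final state.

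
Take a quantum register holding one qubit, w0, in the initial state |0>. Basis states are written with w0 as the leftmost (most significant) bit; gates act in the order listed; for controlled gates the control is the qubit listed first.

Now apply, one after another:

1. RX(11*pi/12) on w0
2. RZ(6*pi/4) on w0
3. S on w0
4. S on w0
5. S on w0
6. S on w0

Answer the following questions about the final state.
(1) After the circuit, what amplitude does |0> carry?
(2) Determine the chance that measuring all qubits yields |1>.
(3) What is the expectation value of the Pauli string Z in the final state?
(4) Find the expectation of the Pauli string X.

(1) The final state's coefficient on |0> equals (-sqrt(sqrt(2) + 2)/4 + sqrt(6 - 3*sqrt(2))/4)*exp(I*pi/4). Key observation: steps 3-6 multiply out to the identity, so the circuit reduces to the remaining gates.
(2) Outcome |1> occurs with probability sqrt(2)/8 + sqrt(6)/8 + 1/2.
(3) The expectation value of Z is -sqrt(6)/4 - sqrt(2)/4.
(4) In the final state, X has expectation -sqrt(6)/4 + sqrt(2)/4.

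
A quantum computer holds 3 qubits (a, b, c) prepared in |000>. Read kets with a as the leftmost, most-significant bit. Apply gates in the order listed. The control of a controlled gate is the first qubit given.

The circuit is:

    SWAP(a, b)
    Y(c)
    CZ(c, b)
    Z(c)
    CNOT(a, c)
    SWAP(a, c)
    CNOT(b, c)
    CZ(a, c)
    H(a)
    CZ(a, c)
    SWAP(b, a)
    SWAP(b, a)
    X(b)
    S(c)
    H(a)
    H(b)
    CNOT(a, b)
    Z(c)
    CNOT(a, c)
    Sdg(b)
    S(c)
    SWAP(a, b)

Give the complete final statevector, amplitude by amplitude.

The final amplitudes are -sqrt(2)/2 on |011>, -sqrt(2)*I/2 on |111>, and 0 on every other basis state.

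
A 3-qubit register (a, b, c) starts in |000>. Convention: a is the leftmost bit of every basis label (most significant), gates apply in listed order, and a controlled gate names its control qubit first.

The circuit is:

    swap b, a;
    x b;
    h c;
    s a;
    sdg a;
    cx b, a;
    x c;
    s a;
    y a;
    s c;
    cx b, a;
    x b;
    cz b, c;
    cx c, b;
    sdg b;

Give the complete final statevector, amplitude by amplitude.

The resulting statevector has amplitude sqrt(2)/2 on |100>, sqrt(2)/2 on |111>, and 0 on every other basis state.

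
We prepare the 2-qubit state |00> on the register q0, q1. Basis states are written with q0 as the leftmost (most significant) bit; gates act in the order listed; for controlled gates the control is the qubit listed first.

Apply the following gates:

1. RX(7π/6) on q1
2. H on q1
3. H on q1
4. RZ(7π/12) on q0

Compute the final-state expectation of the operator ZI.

The observable ZI averages to 1. Key observation: the block from step 2 through step 3 cancels to the identity and can be dropped.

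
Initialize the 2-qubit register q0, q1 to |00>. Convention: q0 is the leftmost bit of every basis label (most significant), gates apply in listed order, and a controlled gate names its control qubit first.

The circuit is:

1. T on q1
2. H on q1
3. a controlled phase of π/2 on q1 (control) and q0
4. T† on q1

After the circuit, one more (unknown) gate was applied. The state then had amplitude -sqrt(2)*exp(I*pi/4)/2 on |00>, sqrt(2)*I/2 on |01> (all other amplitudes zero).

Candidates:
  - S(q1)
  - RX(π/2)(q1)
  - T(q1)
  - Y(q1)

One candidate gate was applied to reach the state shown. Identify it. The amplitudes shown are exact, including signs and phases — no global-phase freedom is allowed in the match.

The unique candidate consistent with the amplitudes is Y(q1).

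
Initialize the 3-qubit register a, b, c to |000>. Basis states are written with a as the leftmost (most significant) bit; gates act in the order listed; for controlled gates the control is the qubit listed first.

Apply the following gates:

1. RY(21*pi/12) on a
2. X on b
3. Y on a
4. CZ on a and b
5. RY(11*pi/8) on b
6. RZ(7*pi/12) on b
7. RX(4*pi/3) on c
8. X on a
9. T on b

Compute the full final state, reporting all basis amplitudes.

The final amplitudes are sqrt(sqrt(2) + 2)*exp(5*I*pi/24)*sin(5*pi/16)/4 on |000>, -sqrt(3)*sqrt(sqrt(2)/4 + 1/2)*exp(-7*I*pi/24)*sin(5*pi/16)/2 on |001>, -sqrt(sqrt(2) + 2)*exp(I*pi/24)*cos(5*pi/16)/4 on |010>, -sqrt(3)*sqrt(sqrt(2)/4 + 1/2)*exp(13*I*pi/24)*cos(5*pi/16)/2 on |011>, -sqrt(2 - sqrt(2))*exp(5*I*pi/24)*sin(5*pi/16)/4 on |100>, sqrt(3)*sqrt(1/2 - sqrt(2)/4)*exp(-7*I*pi/24)*sin(5*pi/16)/2 on |101>, sqrt(2 - sqrt(2))*exp(I*pi/24)*cos(5*pi/16)/4 on |110>, sqrt(3)*sqrt(1/2 - sqrt(2)/4)*exp(13*I*pi/24)*cos(5*pi/16)/2 on |111>.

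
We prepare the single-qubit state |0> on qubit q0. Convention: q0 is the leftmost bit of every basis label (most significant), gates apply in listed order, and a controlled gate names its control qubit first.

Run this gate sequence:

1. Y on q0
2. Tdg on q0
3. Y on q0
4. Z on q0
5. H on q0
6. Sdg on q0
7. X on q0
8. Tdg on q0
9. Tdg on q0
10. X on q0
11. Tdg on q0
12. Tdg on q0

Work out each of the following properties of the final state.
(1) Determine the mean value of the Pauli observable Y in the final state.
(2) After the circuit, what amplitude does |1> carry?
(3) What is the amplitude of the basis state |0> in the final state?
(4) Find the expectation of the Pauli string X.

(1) The expectation value of Y is -1.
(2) The amplitude on |1> is sqrt(2)*exp(3*I*pi/4)/2.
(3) |0> carries amplitude -sqrt(2)*exp(I*pi/4)/2 in the final state.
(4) In the final state, X has expectation 0.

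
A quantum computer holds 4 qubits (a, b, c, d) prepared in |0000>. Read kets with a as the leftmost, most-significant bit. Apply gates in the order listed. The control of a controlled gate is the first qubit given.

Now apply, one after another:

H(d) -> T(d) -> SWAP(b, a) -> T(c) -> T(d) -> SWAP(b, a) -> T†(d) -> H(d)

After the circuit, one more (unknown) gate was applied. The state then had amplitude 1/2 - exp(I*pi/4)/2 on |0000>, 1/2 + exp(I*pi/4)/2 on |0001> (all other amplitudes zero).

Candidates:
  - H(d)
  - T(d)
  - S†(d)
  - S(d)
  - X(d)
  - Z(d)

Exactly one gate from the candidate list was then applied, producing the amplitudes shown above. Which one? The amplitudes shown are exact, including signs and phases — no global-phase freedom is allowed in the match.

It was X(d) that produced the state shown.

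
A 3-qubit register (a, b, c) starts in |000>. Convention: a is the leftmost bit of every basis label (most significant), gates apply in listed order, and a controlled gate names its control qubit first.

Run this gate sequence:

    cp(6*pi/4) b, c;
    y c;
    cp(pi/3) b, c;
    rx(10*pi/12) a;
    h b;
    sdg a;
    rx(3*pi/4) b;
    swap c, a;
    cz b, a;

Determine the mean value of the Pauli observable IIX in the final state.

The observable IIX averages to -1/2.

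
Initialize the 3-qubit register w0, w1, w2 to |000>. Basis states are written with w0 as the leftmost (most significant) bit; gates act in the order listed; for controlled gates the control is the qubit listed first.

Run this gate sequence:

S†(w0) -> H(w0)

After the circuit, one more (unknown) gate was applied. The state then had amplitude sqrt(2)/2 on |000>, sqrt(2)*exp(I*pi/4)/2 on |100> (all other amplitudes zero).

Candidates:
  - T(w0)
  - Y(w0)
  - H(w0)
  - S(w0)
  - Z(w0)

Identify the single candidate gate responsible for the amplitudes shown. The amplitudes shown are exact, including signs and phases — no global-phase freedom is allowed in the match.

The applied gate was T(w0).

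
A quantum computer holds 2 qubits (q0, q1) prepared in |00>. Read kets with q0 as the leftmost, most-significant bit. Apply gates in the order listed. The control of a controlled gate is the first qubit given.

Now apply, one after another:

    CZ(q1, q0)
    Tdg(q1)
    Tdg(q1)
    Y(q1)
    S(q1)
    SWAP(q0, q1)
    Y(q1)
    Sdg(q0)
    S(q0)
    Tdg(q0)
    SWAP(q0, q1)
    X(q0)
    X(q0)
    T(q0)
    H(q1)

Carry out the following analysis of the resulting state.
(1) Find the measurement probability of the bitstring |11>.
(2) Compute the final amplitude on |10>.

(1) A full measurement returns |11> with probability 1/2.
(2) The final state's coefficient on |10> equals -sqrt(2)*I/2.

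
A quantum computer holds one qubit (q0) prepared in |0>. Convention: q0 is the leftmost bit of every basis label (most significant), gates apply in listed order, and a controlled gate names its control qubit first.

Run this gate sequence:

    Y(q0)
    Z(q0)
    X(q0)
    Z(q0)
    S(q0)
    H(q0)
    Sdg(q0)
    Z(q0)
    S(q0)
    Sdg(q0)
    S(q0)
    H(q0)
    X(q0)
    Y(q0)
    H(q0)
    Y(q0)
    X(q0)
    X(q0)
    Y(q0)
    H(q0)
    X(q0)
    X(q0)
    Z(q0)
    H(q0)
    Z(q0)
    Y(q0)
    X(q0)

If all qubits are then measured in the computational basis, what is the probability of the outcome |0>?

A full measurement returns |0> with probability 1/2. Key observation: gates 16-19 undo each other exactly, leaving only the rest of the circuit to track.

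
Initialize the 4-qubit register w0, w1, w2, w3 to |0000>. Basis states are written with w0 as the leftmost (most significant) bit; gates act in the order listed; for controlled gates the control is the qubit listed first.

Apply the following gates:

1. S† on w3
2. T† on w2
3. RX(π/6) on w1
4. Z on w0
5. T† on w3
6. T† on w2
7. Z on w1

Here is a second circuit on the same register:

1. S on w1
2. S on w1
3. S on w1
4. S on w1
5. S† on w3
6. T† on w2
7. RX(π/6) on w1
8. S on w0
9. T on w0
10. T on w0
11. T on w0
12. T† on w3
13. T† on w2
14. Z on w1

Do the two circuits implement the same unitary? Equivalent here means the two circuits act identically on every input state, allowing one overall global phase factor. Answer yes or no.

No — the two circuits implement different unitaries, even allowing a global phase.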